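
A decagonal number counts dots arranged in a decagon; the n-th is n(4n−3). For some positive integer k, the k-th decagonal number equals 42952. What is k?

104

Set n(4n−3) = 42952, giving 4n² − 3n − 42952 = 0.
The discriminant is 9 + 16·42952 = 687241, and √687241 = 829.
So n = (3 + 829) / 8 = 832/8 = 104.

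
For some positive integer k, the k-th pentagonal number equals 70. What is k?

Set n(3n−1)/2 = 70, giving 3n² − n − 140 = 0.
The discriminant is 1 + 24·70 = 1681, and √1681 = 41.
So n = (1 + 41) / 6 = 42/6 = 7.
Check: 7·(3·7 − 1)/2 = 70. ✓

7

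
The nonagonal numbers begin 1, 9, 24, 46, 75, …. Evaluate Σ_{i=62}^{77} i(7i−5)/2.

268904

Σ i(7i−5)/2 = (7Σi² − 5Σi) / 2 over i = 62..77.
Σi = 3003 − 1891 = 1112 and Σi² = 155155 − 77531 = 77624.
(7·77624 − 5·1112) / 2 = 537808/2 = 268904.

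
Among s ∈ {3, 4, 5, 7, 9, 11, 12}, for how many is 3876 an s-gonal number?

1

s = 3: P(3, 87) = 3828 and P(3, 88) = 3916; 3876 is not s-gonal.
s = 4: P(4, 62) = 3844 and P(4, 63) = 3969; 3876 is not s-gonal.
s = 5: P(5, 51) = 3876. ✓
s = 7: P(7, 39) = 3744 and P(7, 40) = 3940; 3876 is not s-gonal.
s = 9: P(9, 33) = 3729 and P(9, 34) = 3961; 3876 is not s-gonal.
s = 11: P(11, 29) = 3683 and P(11, 30) = 3945; 3876 is not s-gonal.
s = 12: P(12, 28) = 3808 and P(12, 29) = 4089; 3876 is not s-gonal.
Hits: s ∈ {5} → 1.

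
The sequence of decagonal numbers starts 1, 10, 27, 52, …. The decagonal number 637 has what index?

13

Set n(4n−3) = 637, giving 4n² − 3n − 637 = 0.
The discriminant is 9 + 16·637 = 10201, and √10201 = 101.
So n = (3 + 101) / 8 = 104/8 = 13.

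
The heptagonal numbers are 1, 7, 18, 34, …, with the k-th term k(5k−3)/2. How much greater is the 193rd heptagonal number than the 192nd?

Consecutive heptagonal numbers differ by 5n − 4: here 5·193 − 4 = 961.

961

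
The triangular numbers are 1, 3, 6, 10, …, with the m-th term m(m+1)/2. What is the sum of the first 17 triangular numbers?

Σ i(i+1)/2 = (Σi² + Σi) / 2 over i = 1..17.
Σi = 153 and Σi² = 1785.
(1·1785 + 1·153) / 2 = 1938/2 = 969.

969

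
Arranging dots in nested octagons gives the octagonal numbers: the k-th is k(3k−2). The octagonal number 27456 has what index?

96

Set n(3n−2) = 27456, giving 3n² − 2n − 27456 = 0.
So n = (2 + 574) / 6 = 576/6 = 96.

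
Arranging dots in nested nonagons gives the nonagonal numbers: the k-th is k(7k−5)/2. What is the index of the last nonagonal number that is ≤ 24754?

Solve n(7n−5)/2 ≤ 24754 for integer n.
n = 84 gives 24486 ≤ 24754, while n = 85 gives 25075 > 24754; so the answer is index 84.

84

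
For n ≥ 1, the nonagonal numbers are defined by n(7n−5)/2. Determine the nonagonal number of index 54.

10071

54·(7·54 − 5)/2 = 54·373/2 = 10071.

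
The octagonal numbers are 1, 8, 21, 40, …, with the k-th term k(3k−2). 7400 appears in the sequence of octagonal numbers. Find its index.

Set n(3n−2) = 7400, giving 3n² − 2n − 7400 = 0.
The discriminant is 4 + 12·7400 = 88804, and √88804 = 298.
So n = (2 + 298) / 6 = 300/6 = 50.
Check: 50·(3·50 − 2) = 7400. ✓

50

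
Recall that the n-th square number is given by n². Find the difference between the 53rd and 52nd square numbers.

105

n² − (n−1)² = 2n − 1, so 53² − 52² = 2·53 − 1 = 105.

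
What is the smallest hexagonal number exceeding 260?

Solve n(2n−1) > 260 for integer n.
The largest n with value ≤ 260 is 11 (since 231 ≤ 260 < 276), so the first above is n = 12, value 276.

276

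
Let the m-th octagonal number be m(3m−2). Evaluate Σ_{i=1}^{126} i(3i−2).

2008251

Σ i(3i−2) = 3Σi² − 2Σi over i = 1..126.
Σi = 8001 and Σi² = 674751.
3·674751 − 2·8001 = 2008251.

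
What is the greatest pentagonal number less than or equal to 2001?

1926

Solve n(3n−1)/2 ≤ 2001 for integer n.
n = 36 gives 1926 ≤ 2001, while n = 37 gives 2035 > 2001; so the answer is 1926.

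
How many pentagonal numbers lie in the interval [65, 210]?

6

The n-th pentagonal number is n(3n−1)/2.
Smallest index with value ≥ 65: n = 7 (giving 70).
Largest index with value ≤ 210: n = 12 (giving 210).
Indices 7 through 12: 6 terms.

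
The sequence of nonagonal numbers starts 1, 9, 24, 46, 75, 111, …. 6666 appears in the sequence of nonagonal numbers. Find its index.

Set n(7n−5)/2 = 6666, giving 7n² − 5n − 13332 = 0.
So n = (5 + 611) / 14 = 616/14 = 44.

44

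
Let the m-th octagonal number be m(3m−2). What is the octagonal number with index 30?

The 30th octagonal number is n(3n−2) with n = 30.
30·(3·30 − 2) = 30·88 = 2640.

2640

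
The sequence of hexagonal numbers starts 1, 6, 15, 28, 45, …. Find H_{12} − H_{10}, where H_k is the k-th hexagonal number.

86

12·(2·12 − 1) = 276 and 10·(2·10 − 1) = 190.
Difference: 276 − 190 = 86.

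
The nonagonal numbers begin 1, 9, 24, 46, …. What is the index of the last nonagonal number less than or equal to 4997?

38

Solve n(7n−5)/2 ≤ 4997 for integer n.
n = 38 gives 4959 ≤ 4997, while n = 39 gives 5226 > 4997; so the answer is index 38.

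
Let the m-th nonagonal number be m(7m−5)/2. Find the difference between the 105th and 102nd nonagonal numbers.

2166

105·(7·105 − 5)/2 = 38325 and 102·(7·102 − 5)/2 = 36159.
Difference: 38325 − 36159 = 2166.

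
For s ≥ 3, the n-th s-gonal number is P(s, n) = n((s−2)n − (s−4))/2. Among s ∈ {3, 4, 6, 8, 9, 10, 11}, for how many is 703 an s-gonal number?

s = 3: P(3, 37) = 703. ✓
s = 4: P(4, 26) = 676 and P(4, 27) = 729; 703 is not s-gonal.
s = 6: P(6, 19) = 703. ✓
s = 8: P(8, 15) = 645 and P(8, 16) = 736; 703 is not s-gonal.
s = 9: P(9, 14) = 651 and P(9, 15) = 750; 703 is not s-gonal.
s = 10: P(10, 13) = 637 and P(10, 14) = 742; 703 is not s-gonal.
s = 11: P(11, 12) = 606 and P(11, 13) = 715; 703 is not s-gonal.
Hits: s ∈ {3, 6} → 2.

2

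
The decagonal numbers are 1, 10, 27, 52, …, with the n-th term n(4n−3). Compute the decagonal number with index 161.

103201

The 161st decagonal number is n(4n−3) with n = 161.
161·(4·161 − 3) = 161·641 = 103201.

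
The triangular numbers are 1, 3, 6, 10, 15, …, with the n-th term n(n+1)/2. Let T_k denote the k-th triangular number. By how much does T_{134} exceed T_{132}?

267

134·135/2 = 9045 and 132·133/2 = 8778.
Difference: 9045 − 8778 = 267.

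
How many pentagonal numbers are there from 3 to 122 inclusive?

The n-th pentagonal number is n(3n−1)/2.
Smallest index with value ≥ 3: n = 2 (giving 5).
Largest index with value ≤ 122: n = 9 (giving 117).
Indices 2 through 9: 8 terms.

8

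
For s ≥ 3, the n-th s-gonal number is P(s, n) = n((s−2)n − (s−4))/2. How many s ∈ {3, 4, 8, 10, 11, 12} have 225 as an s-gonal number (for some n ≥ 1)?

2

s = 3: P(3, 20) = 210 and P(3, 21) = 231; 225 is not s-gonal.
s = 4: P(4, 15) = 225. ✓
s = 8: P(8, 9) = 225. ✓
s = 10: P(10, 7) = 175 and P(10, 8) = 232; 225 is not s-gonal.
s = 11: P(11, 7) = 196 and P(11, 8) = 260; 225 is not s-gonal.
s = 12: P(12, 7) = 217 and P(12, 8) = 288; 225 is not s-gonal.
Hits: s ∈ {4, 8} → 2.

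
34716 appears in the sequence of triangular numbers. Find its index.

263

Set n(n+1)/2 = 34716, giving n² + n − 69432 = 0.
The discriminant is 1 + 8·34716 = 277729, and √277729 = 527.
So n = (-1 + 527) / 2 = 526/2 = 263.
Check: 263·264/2 = 34716. ✓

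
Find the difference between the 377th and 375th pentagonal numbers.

377·(3·377 − 1)/2 = 213005 and 375·(3·375 − 1)/2 = 210750.
Difference: 213005 − 210750 = 2255.

2255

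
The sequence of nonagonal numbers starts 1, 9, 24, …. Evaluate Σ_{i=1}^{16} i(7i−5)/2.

Σ i(7i−5)/2 = (7Σi² − 5Σi) / 2 over i = 1..16.
Σi = 136 and Σi² = 1496.
(7·1496 − 5·136) / 2 = 9792/2 = 4896.

4896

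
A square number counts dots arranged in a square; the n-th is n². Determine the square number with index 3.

The 3rd square number is n² with n = 3.
3² = 9.

9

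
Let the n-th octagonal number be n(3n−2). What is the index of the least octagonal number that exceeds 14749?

Solve n(3n−2) > 14749 for integer n.
The largest n with value ≤ 14749 is 70 (since 14560 ≤ 14749 < 14981), so the first above is n = 71, value 14981.

71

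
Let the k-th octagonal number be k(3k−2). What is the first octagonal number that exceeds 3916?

Solve n(3n−2) > 3916 for integer n.
The largest n with value ≤ 3916 is 36 (since 3816 ≤ 3916 < 4033), so the first above is n = 37, value 4033.

4033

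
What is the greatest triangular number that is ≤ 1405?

1378

Solve n(n+1)/2 ≤ 1405 for integer n.
n = 52 gives 1378 ≤ 1405, while n = 53 gives 1431 > 1405; so the answer is 1378.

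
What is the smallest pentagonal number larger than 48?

51

Solve n(3n−1)/2 > 48 for integer n.
The largest n with value ≤ 48 is 5 (since 35 ≤ 48 < 51), so the first above is n = 6, value 51.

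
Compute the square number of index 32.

1024

The 32nd square number is n² with n = 32.
32² = 1024.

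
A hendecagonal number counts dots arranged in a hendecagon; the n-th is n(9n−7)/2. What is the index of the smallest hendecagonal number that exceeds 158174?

188

Solve n(9n−7)/2 > 158174 for integer n.
The largest n with value ≤ 158174 is 187 (since 156706 ≤ 158174 < 158390), so the first above is n = 188, value 158390.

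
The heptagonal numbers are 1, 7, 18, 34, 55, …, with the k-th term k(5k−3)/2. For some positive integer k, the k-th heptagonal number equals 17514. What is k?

Set n(5n−3)/2 = 17514, giving 5n² − 3n − 35028 = 0.
So n = (3 + 837) / 10 = 840/10 = 84.
Check: 84·(5·84 − 3)/2 = 17514. ✓

84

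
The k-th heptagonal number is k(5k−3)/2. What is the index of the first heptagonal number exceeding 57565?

153

Solve n(5n−3)/2 > 57565 for integer n.
The largest n with value ≤ 57565 is 152 (since 57532 ≤ 57565 < 58293), so the first above is n = 153, value 58293.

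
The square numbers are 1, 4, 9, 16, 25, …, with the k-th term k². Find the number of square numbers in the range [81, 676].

The n-th square number is n².
Smallest index with value ≥ 81: n = 9 (giving 81).
Largest index with value ≤ 676: n = 26 (giving 676).
Indices 9 through 26: 18 terms.

18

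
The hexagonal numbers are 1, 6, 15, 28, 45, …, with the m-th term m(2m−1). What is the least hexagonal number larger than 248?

Solve n(2n−1) > 248 for integer n.
The largest n with value ≤ 248 is 11 (since 231 ≤ 248 < 276), so the first above is n = 12, value 276.

276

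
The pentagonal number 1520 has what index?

32

Set n(3n−1)/2 = 1520, giving 3n² − n − 3040 = 0.
The discriminant is 1 + 24·1520 = 36481, and √36481 = 191.
So n = (1 + 191) / 6 = 192/6 = 32.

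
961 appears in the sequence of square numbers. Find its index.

31

We need n² = 961, so n = √961 = 31.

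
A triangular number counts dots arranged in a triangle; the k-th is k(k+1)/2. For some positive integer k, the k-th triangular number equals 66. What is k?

Set n(n+1)/2 = 66, giving n² + n − 132 = 0.
So n = (-1 + 23) / 2 = 22/2 = 11.

11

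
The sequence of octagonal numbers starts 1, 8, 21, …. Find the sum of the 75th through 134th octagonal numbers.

2007090

Σ i(3i−2) = 3Σi² − 2Σi over i = 75..134.
Σi = 9045 − 2775 = 6270 and Σi² = 811035 − 137825 = 673210.
3·673210 − 2·6270 = 2007090.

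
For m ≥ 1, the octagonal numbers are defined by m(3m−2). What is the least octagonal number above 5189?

5208

Solve n(3n−2) > 5189 for integer n.
The largest n with value ≤ 5189 is 41 (since 4961 ≤ 5189 < 5208), so the first above is n = 42, value 5208.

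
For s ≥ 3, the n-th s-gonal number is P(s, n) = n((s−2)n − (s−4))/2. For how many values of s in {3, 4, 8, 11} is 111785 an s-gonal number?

s = 3: P(3, 472) = 111628 and P(3, 473) = 112101; 111785 is not s-gonal.
s = 4: P(4, 334) = 111556 and P(4, 335) = 112225; 111785 is not s-gonal.
s = 8: P(8, 193) = 111361 and P(8, 194) = 112520; 111785 is not s-gonal.
s = 11: P(11, 158) = 111785. ✓
Hits: s ∈ {11} → 1.

1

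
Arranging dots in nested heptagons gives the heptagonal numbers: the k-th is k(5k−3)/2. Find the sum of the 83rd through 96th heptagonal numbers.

Σ i(5i−3)/2 = (5Σi² − 3Σi) / 2 over i = 83..96.
Σi = 4656 − 3403 = 1253 and Σi² = 299536 − 187165 = 112371.
(5·112371 − 3·1253) / 2 = 558096/2 = 279048.

279048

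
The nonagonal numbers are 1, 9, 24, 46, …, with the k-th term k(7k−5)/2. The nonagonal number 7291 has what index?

Set n(7n−5)/2 = 7291, giving 7n² − 5n − 14582 = 0.
So n = (5 + 639) / 14 = 644/14 = 46.

46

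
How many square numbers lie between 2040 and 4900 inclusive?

The n-th square number is n².
Smallest index with value ≥ 2040: n = 46 (giving 2116).
Largest index with value ≤ 4900: n = 70 (giving 4900).
Indices 46 through 70: 25 terms.

25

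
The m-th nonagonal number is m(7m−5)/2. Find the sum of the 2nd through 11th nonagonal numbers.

Σ i(7i−5)/2 = (7Σi² − 5Σi) / 2 over i = 2..11.
Σi = 66 − 1 = 65 and Σi² = 506 − 1 = 505.
(7·505 − 5·65) / 2 = 3210/2 = 1605.

1605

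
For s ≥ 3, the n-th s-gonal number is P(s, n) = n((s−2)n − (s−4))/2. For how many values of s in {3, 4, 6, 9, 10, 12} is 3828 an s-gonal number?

2

s = 3: P(3, 87) = 3828. ✓
s = 4: P(4, 61) = 3721 and P(4, 62) = 3844; 3828 is not s-gonal.
s = 6: P(6, 44) = 3828. ✓
s = 9: P(9, 33) = 3729 and P(9, 34) = 3961; 3828 is not s-gonal.
s = 10: P(10, 31) = 3751 and P(10, 32) = 4000; 3828 is not s-gonal.
s = 12: P(12, 28) = 3808 and P(12, 29) = 4089; 3828 is not s-gonal.
Hits: s ∈ {3, 6} → 2.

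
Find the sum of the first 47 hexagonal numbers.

Σ i(2i−1) = 2Σi² − Σi over i = 1..47.
Σi = 1128 and Σi² = 35720.
2·35720 − 1·1128 = 70312.

70312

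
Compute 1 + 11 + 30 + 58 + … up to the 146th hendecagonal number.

Σ i(9i−7)/2 = (9Σi² − 7Σi) / 2 over i = 1..146.
Σi = 10731 and Σi² = 1048061.
(9·1048061 − 7·10731) / 2 = 9357432/2 = 4678716.

4678716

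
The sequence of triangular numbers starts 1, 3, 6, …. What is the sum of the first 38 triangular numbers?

9880

Σ i(i+1)/2 = (Σi² + Σi) / 2 over i = 1..38.
Σi = 741 and Σi² = 19019.
(1·19019 + 1·741) / 2 = 19760/2 = 9880.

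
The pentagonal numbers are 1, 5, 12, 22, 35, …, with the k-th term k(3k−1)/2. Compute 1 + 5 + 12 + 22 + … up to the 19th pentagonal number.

3610

Σ i(3i−1)/2 = (3Σi² − Σi) / 2 over i = 1..19.
Σi = 190 and Σi² = 2470.
(3·2470 − 1·190) / 2 = 7220/2 = 3610.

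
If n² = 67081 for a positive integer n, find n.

259

We need n² = 67081, so n = √67081 = 259.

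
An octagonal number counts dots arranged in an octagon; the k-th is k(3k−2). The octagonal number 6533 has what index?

Set n(3n−2) = 6533, giving 3n² − 2n − 6533 = 0.
The discriminant is 4 + 12·6533 = 78400, and √78400 = 280.
So n = (2 + 280) / 6 = 282/6 = 47.
Check: 47·(3·47 − 2) = 6533. ✓

47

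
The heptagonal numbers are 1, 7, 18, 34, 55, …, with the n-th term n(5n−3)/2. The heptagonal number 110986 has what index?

Set n(5n−3)/2 = 110986, giving 5n² − 3n − 221972 = 0.
The discriminant is 9 + 40·110986 = 4439449, and √4439449 = 2107.
So n = (3 + 2107) / 10 = 2110/10 = 211.
Check: 211·(5·211 − 3)/2 = 110986. ✓

211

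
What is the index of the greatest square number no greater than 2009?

Solve n² ≤ 2009 for integer n.
n = 44 gives 1936 ≤ 2009, while n = 45 gives 2025 > 2009; so the answer is index 44.

44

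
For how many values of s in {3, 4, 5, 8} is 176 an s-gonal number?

s = 3: P(3, 18) = 171 and P(3, 19) = 190; 176 is not s-gonal.
s = 4: P(4, 13) = 169 and P(4, 14) = 196; 176 is not s-gonal.
s = 5: P(5, 11) = 176. ✓
s = 8: P(8, 8) = 176. ✓
Hits: s ∈ {5, 8} → 2.

2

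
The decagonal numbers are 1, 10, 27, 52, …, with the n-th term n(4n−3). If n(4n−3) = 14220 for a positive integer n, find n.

Set n(4n−3) = 14220, giving 4n² − 3n − 14220 = 0.
The discriminant is 9 + 16·14220 = 227529, and √227529 = 477.
So n = (3 + 477) / 8 = 480/8 = 60.
Check: 60·(4·60 − 3) = 14220. ✓

60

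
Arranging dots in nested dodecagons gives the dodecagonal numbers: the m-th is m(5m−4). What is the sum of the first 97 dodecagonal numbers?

Σ i(5i−4) = 5Σi² − 4Σi over i = 1..97.
Σi = 4753 and Σi² = 308945.
5·308945 − 4·4753 = 1525713.

1525713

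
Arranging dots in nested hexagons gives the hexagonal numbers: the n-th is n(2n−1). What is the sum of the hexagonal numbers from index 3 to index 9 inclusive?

518

Σ i(2i−1) = 2Σi² − Σi over i = 3..9.
Σi = 45 − 3 = 42 and Σi² = 285 − 5 = 280.
2·280 − 1·42 = 518.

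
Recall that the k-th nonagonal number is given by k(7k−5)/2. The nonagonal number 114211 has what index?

Set n(7n−5)/2 = 114211, giving 7n² − 5n − 228422 = 0.
The discriminant is 25 + 56·114211 = 6395841, and √6395841 = 2529.
So n = (5 + 2529) / 14 = 2534/14 = 181.
Check: 181·(7·181 − 5)/2 = 114211. ✓

181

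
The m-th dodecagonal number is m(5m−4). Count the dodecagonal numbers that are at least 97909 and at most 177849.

49

The n-th dodecagonal number is n(5n−4).
Smallest index with value ≥ 97909: n = 141 (giving 98841).
Largest index with value ≤ 177849: n = 189 (giving 177849).
Indices 141 through 189: 49 terms.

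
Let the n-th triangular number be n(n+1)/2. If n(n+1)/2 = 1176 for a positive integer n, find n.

Set n(n+1)/2 = 1176, giving n² + n − 2352 = 0.
The discriminant is 1 + 8·1176 = 9409, and √9409 = 97.
So n = (-1 + 97) / 2 = 96/2 = 48.

48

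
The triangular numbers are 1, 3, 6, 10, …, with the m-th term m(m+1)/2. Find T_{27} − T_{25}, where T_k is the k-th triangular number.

27·28/2 = 378 and 25·26/2 = 325.
Difference: 378 − 325 = 53.

53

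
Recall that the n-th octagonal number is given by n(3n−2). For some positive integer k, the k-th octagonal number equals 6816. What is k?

48

Set n(3n−2) = 6816, giving 3n² − 2n − 6816 = 0.
So n = (2 + 286) / 6 = 288/6 = 48.
Check: 48·(3·48 − 2) = 6816. ✓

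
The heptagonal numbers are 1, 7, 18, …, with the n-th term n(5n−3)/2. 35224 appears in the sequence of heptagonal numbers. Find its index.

119

Set n(5n−3)/2 = 35224, giving 5n² − 3n − 70448 = 0.
The discriminant is 9 + 40·35224 = 1408969, and √1408969 = 1187.
So n = (3 + 1187) / 10 = 1190/10 = 119.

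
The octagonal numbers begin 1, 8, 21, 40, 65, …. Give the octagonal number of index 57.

57·(3·57 − 2) = 57·169 = 9633.

9633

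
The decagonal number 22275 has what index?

75

Set n(4n−3) = 22275, giving 4n² − 3n − 22275 = 0.
The discriminant is 9 + 16·22275 = 356409, and √356409 = 597.
So n = (3 + 597) / 8 = 600/8 = 75.
Check: 75·(4·75 − 3) = 22275. ✓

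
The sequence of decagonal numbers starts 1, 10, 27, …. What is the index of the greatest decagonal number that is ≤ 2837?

Solve n(4n−3) ≤ 2837 for integer n.
n = 27 gives 2835 ≤ 2837, while n = 28 gives 3052 > 2837; so the answer is index 27.

27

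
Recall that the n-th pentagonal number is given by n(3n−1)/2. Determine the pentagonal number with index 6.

The 6th pentagonal number is n(3n−1)/2 with n = 6.
6·(3·6 − 1)/2 = 6·17/2 = 51.

51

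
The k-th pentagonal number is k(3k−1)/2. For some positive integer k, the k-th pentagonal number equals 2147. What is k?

38

Set n(3n−1)/2 = 2147, giving 3n² − n − 4294 = 0.
The discriminant is 1 + 24·2147 = 51529, and √51529 = 227.
So n = (1 + 227) / 6 = 228/6 = 38.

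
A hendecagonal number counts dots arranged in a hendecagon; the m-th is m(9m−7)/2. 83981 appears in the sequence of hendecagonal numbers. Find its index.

137

Set n(9n−7)/2 = 83981, giving 9n² − 7n − 167962 = 0.
The discriminant is 49 + 72·83981 = 6046681, and √6046681 = 2459.
So n = (7 + 2459) / 18 = 2466/18 = 137.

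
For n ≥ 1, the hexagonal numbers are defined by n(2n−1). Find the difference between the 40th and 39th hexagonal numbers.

157

Consecutive hexagonal numbers differ by 4n − 3: here 4·40 − 3 = 157.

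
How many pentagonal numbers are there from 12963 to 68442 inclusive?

The n-th pentagonal number is n(3n−1)/2.
Smallest index with value ≥ 12963: n = 94 (giving 13207).
Largest index with value ≤ 68442: n = 213 (giving 67947).
Indices 94 through 213: 120 terms.

120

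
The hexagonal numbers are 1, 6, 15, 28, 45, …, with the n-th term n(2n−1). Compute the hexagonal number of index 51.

5151

The 51st hexagonal number is n(2n−1) with n = 51.
51·(2·51 − 1) = 51·101 = 5151.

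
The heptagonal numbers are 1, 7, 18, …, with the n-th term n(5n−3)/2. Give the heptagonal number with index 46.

The 46th heptagonal number is n(5n−3)/2 with n = 46.
46·(5·46 − 3)/2 = 46·227/2 = 5221.

5221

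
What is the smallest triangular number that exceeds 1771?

1830

Solve n(n+1)/2 > 1771 for integer n.
The largest n with value ≤ 1771 is 59 (since 1770 ≤ 1771 < 1830), so the first above is n = 60, value 1830.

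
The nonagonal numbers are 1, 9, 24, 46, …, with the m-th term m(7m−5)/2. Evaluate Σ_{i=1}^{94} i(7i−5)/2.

973370

Σ i(7i−5)/2 = (7Σi² − 5Σi) / 2 over i = 1..94.
Σi = 4465 and Σi² = 281295.
(7·281295 − 5·4465) / 2 = 1946740/2 = 973370.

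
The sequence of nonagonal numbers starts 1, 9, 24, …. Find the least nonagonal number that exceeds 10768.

10836

Solve n(7n−5)/2 > 10768 for integer n.
The largest n with value ≤ 10768 is 55 (since 10450 ≤ 10768 < 10836), so the first above is n = 56, value 10836.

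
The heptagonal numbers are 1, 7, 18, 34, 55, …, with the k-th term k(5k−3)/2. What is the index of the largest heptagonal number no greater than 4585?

43

Solve n(5n−3)/2 ≤ 4585 for integer n.
n = 43 gives 4558 ≤ 4585, while n = 44 gives 4774 > 4585; so the answer is index 43.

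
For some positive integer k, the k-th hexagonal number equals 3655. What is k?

Set n(2n−1) = 3655, giving 2n² − n − 3655 = 0.
The discriminant is 1 + 8·3655 = 29241, and √29241 = 171.
So n = (1 + 171) / 4 = 172/4 = 43.
Check: 43·(2·43 − 1) = 3655. ✓

43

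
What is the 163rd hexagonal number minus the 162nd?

Consecutive hexagonal numbers differ by 4n − 3: here 4·163 − 3 = 649.

649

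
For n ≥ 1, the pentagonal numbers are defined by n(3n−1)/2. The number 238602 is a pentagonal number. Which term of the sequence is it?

399

Set n(3n−1)/2 = 238602, giving 3n² − n − 477204 = 0.
The discriminant is 1 + 24·238602 = 5726449, and √5726449 = 2393.
So n = (1 + 2393) / 6 = 2394/6 = 399.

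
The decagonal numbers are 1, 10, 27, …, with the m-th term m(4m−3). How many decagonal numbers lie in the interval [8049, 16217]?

19

The n-th decagonal number is n(4n−3).
Smallest index with value ≥ 8049: n = 46 (giving 8326).
Largest index with value ≤ 16217: n = 64 (giving 16192).
Indices 46 through 64: 19 terms.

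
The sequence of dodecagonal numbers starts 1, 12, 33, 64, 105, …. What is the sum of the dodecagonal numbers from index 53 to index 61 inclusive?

144453

Σ i(5i−4) = 5Σi² − 4Σi over i = 53..61.
Σi = 1891 − 1378 = 513 and Σi² = 77531 − 48230 = 29301.
5·29301 − 4·513 = 144453.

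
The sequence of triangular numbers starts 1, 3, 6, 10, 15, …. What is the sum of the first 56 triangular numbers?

Σ i(i+1)/2 = (Σi² + Σi) / 2 over i = 1..56.
Σi = 1596 and Σi² = 60116.
(1·60116 + 1·1596) / 2 = 61712/2 = 30856.

30856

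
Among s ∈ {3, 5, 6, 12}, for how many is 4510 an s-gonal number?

1

s = 3: P(3, 94) = 4465 and P(3, 95) = 4560; 4510 is not s-gonal.
s = 5: P(5, 55) = 4510. ✓
s = 6: P(6, 47) = 4371 and P(6, 48) = 4560; 4510 is not s-gonal.
s = 12: P(12, 30) = 4380 and P(12, 31) = 4681; 4510 is not s-gonal.
Hits: s ∈ {5} → 1.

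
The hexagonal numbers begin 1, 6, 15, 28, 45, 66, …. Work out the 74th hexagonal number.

The 74th hexagonal number is n(2n−1) with n = 74.
74·(2·74 − 1) = 74·147 = 10878.

10878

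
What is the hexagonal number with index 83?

The 83rd hexagonal number is n(2n−1) with n = 83.
83·(2·83 − 1) = 83·165 = 13695.

13695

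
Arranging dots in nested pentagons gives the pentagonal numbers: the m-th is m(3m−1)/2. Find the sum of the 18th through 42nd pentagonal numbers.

35325

Σ i(3i−1)/2 = (3Σi² − Σi) / 2 over i = 18..42.
Σi = 903 − 153 = 750 and Σi² = 25585 − 1785 = 23800.
(3·23800 − 1·750) / 2 = 70650/2 = 35325.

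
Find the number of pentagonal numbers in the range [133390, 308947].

156

The n-th pentagonal number is n(3n−1)/2.
Smallest index with value ≥ 133390: n = 299 (giving 133952).
Largest index with value ≤ 308947: n = 454 (giving 308947).
Indices 299 through 454: 156 terms.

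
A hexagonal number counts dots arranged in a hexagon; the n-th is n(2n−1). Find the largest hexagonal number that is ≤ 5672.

Solve n(2n−1) ≤ 5672 for integer n.
n = 53 gives 5565 ≤ 5672, while n = 54 gives 5778 > 5672; so the answer is 5565.

5565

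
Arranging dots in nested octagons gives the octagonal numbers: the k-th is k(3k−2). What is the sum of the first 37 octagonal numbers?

Σ i(3i−2) = 3Σi² − 2Σi over i = 1..37.
Σi = 703 and Σi² = 17575.
3·17575 − 2·703 = 51319.

51319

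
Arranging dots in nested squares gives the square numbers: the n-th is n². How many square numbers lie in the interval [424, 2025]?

25

The n-th square number is n².
Smallest index with value ≥ 424: n = 21 (giving 441).
Largest index with value ≤ 2025: n = 45 (giving 2025).
Indices 21 through 45: 25 terms.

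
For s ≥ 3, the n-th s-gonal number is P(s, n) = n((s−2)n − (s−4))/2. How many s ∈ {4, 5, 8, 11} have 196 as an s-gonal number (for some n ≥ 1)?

s = 4: P(4, 14) = 196. ✓
s = 5: P(5, 11) = 176 and P(5, 12) = 210; 196 is not s-gonal.
s = 8: P(8, 8) = 176 and P(8, 9) = 225; 196 is not s-gonal.
s = 11: P(11, 7) = 196. ✓
Hits: s ∈ {4, 11} → 2.

2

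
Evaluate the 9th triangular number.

45

The 9th triangular number is n(n+1)/2 with n = 9.
9·10/2 = 90/2 = 45.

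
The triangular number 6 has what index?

Set n(n+1)/2 = 6, giving n² + n − 12 = 0.
The discriminant is 1 + 8·6 = 49, and √49 = 7.
So n = (-1 + 7) / 2 = 6/2 = 3.

3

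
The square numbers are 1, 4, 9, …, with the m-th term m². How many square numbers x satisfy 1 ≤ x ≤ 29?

5

The n-th square number is n².
Smallest index with value ≥ 1: n = 1 (giving 1).
Largest index with value ≤ 29: n = 5 (giving 25).
Indices 1 through 5: 5 terms.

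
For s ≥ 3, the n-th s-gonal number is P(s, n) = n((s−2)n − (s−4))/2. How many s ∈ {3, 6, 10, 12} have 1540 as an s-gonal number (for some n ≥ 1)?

3

s = 3: P(3, 55) = 1540. ✓
s = 6: P(6, 28) = 1540. ✓
s = 10: P(10, 20) = 1540. ✓
s = 12: P(12, 17) = 1377 and P(12, 18) = 1548; 1540 is not s-gonal.
Hits: s ∈ {3, 6, 10} → 3.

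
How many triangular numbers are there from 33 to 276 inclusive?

16

The n-th triangular number is n(n+1)/2.
Smallest index with value ≥ 33: n = 8 (giving 36).
Largest index with value ≤ 276: n = 23 (giving 276).
Indices 8 through 23: 16 terms.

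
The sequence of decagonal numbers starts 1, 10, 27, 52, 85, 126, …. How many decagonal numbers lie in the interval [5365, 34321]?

57

The n-th decagonal number is n(4n−3).
Smallest index with value ≥ 5365: n = 37 (giving 5365).
Largest index with value ≤ 34321: n = 93 (giving 34317).
Indices 37 through 93: 57 terms.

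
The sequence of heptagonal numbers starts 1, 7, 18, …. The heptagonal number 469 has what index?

Set n(5n−3)/2 = 469, giving 5n² − 3n − 938 = 0.
The discriminant is 9 + 40·469 = 18769, and √18769 = 137.
So n = (3 + 137) / 10 = 140/10 = 14.

14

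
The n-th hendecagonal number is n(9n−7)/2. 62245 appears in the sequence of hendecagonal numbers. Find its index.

Set n(9n−7)/2 = 62245, giving 9n² − 7n − 124490 = 0.
The discriminant is 49 + 72·62245 = 4481689, and √4481689 = 2117.
So n = (7 + 2117) / 18 = 2124/18 = 118.
Check: 118·(9·118 − 7)/2 = 62245. ✓

118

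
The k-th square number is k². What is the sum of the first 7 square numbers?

Σ_{i=1}^{7} i² = 7·8·15/6 = 140.

140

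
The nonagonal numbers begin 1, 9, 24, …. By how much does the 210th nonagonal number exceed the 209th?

Consecutive nonagonal numbers differ by 7n − 6: here 7·210 − 6 = 1464.

1464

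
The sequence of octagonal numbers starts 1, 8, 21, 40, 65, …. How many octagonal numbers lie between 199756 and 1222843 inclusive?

The n-th octagonal number is n(3n−2).
Smallest index with value ≥ 199756: n = 259 (giving 200725).
Largest index with value ≤ 1222843: n = 638 (giving 1219856).
Indices 259 through 638: 380 terms.

380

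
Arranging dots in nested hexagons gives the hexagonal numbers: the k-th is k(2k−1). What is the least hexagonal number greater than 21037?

Solve n(2n−1) > 21037 for integer n.
The largest n with value ≤ 21037 is 102 (since 20706 ≤ 21037 < 21115), so the first above is n = 103, value 21115.

21115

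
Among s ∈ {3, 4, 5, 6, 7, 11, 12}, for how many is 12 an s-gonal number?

2

s = 3: P(3, 4) = 10 and P(3, 5) = 15; 12 is not s-gonal.
s = 4: P(4, 3) = 9 and P(4, 4) = 16; 12 is not s-gonal.
s = 5: P(5, 3) = 12. ✓
s = 6: P(6, 2) = 6 and P(6, 3) = 15; 12 is not s-gonal.
s = 7: P(7, 2) = 7 and P(7, 3) = 18; 12 is not s-gonal.
s = 11: P(11, 2) = 11 and P(11, 3) = 30; 12 is not s-gonal.
s = 12: P(12, 2) = 12. ✓
Hits: s ∈ {5, 12} → 2.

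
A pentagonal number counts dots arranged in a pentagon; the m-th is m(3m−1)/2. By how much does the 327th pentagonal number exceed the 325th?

327·(3·327 − 1)/2 = 160230 and 325·(3·325 − 1)/2 = 158275.
Difference: 160230 − 158275 = 1955.

1955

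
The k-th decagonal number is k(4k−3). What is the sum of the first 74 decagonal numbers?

Σ i(4i−3) = 4Σi² − 3Σi over i = 1..74.
Σi = 2775 and Σi² = 137825.
4·137825 − 3·2775 = 542975.

542975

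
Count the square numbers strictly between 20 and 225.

The n-th square number is n².
Smallest index with value > 20: n = 5 (giving 25).
Largest index with value < 225: n = 14 (giving 196).
Indices 5 through 14: 10 terms.

10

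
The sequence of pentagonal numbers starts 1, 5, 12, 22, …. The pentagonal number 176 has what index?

11

Set n(3n−1)/2 = 176, giving 3n² − n − 352 = 0.
So n = (1 + 65) / 6 = 66/6 = 11.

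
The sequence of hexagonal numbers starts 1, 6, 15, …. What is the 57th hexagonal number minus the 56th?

225

Consecutive hexagonal numbers differ by 4n − 3: here 4·57 − 3 = 225.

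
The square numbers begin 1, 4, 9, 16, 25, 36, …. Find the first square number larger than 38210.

Solve n² > 38210 for integer n.
The largest n with value ≤ 38210 is 195 (since 38025 ≤ 38210 < 38416), so the first above is n = 196, value 38416.

38416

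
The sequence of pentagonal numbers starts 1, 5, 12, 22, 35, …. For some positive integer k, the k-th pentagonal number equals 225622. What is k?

Set n(3n−1)/2 = 225622, giving 3n² − n − 451244 = 0.
The discriminant is 1 + 24·225622 = 5414929, and √5414929 = 2327.
So n = (1 + 2327) / 6 = 2328/6 = 388.

388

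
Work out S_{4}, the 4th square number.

16

The 4th square number is n² with n = 4.
4² = 16.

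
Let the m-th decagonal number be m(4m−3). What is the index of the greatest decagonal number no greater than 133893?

183

Solve n(4n−3) ≤ 133893 for integer n.
n = 183 gives 133407 ≤ 133893, while n = 184 gives 134872 > 133893; so the answer is index 183.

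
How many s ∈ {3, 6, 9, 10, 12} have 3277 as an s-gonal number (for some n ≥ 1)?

s = 3: P(3, 80) = 3240 and P(3, 81) = 3321; 3277 is not s-gonal.
s = 6: P(6, 40) = 3160 and P(6, 41) = 3321; 3277 is not s-gonal.
s = 9: P(9, 30) = 3075 and P(9, 31) = 3286; 3277 is not s-gonal.
s = 10: P(10, 29) = 3277. ✓
s = 12: P(12, 26) = 3276 and P(12, 27) = 3537; 3277 is not s-gonal.
Hits: s ∈ {10} → 1.

1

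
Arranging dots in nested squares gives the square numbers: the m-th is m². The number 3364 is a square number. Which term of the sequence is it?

We need n² = 3364, so n = √3364 = 58.

58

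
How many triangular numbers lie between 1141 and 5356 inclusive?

56

The n-th triangular number is n(n+1)/2.
Smallest index with value ≥ 1141: n = 48 (giving 1176).
Largest index with value ≤ 5356: n = 103 (giving 5356).
Indices 48 through 103: 56 terms.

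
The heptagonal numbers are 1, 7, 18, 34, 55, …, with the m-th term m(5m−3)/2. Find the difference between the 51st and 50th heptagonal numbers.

251

Consecutive heptagonal numbers differ by 5n − 4: here 5·51 − 4 = 251.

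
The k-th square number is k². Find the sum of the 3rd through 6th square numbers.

Σ_{i=3}^{6} i² = 91 − 5 = 86.

86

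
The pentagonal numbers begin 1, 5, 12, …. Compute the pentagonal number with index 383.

383·(3·383 − 1)/2 = 383·1148/2 = 383·574 = 219842.

219842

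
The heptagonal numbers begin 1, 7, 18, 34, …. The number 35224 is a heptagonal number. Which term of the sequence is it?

Set n(5n−3)/2 = 35224, giving 5n² − 3n − 70448 = 0.
The discriminant is 9 + 40·35224 = 1408969, and √1408969 = 1187.
So n = (3 + 1187) / 10 = 1190/10 = 119.

119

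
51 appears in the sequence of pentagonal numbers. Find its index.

Set n(3n−1)/2 = 51, giving 3n² − n − 102 = 0.
So n = (1 + 35) / 6 = 36/6 = 6.

6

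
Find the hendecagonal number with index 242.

The 242nd hendecagonal number is n(9n−7)/2 with n = 242.
242·(9·242 − 7)/2 = 242·2171/2 = 262691.

262691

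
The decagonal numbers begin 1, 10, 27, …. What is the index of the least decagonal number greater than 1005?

Solve n(4n−3) > 1005 for integer n.
The largest n with value ≤ 1005 is 16 (since 976 ≤ 1005 < 1105), so the first above is n = 17, value 1105.

17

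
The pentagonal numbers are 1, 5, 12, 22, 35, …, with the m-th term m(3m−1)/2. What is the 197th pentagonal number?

58115

The 197th pentagonal number is n(3n−1)/2 with n = 197.
197·(3·197 − 1)/2 = 197·590/2 = 197·295 = 58115.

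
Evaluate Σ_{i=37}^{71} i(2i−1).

Σ i(2i−1) = 2Σi² − Σi over i = 37..71.
Σi = 2556 − 666 = 1890 and Σi² = 121836 − 16206 = 105630.
2·105630 − 1·1890 = 209370.

209370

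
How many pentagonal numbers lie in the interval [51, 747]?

17

The n-th pentagonal number is n(3n−1)/2.
Smallest index with value ≥ 51: n = 6 (giving 51).
Largest index with value ≤ 747: n = 22 (giving 715).
Indices 6 through 22: 17 terms.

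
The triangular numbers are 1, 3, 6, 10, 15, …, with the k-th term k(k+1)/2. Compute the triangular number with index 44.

44·45/2 = 1980/2 = 990.

990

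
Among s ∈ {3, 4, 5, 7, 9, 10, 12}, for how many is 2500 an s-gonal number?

s = 3: P(3, 70) = 2485 and P(3, 71) = 2556; 2500 is not s-gonal.
s = 4: P(4, 50) = 2500. ✓
s = 5: P(5, 40) = 2380 and P(5, 41) = 2501; 2500 is not s-gonal.
s = 7: P(7, 31) = 2356 and P(7, 32) = 2512; 2500 is not s-gonal.
s = 9: P(9, 27) = 2484 and P(9, 28) = 2674; 2500 is not s-gonal.
s = 10: P(10, 25) = 2425 and P(10, 26) = 2626; 2500 is not s-gonal.
s = 12: P(12, 22) = 2332 and P(12, 23) = 2553; 2500 is not s-gonal.
Hits: s ∈ {4} → 1.

1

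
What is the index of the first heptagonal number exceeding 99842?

201

Solve n(5n−3)/2 > 99842 for integer n.
The largest n with value ≤ 99842 is 200 (since 99700 ≤ 99842 < 100701), so the first above is n = 201, value 100701.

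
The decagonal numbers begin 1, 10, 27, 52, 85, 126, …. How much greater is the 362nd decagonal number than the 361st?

2889

Consecutive decagonal numbers differ by 8n − 7: here 8·362 − 7 = 2889.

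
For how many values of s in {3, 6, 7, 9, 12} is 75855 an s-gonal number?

s = 3: P(3, 389) = 75855. ✓
s = 6: P(6, 195) = 75855. ✓
s = 7: P(7, 174) = 75429 and P(7, 175) = 76300; 75855 is not s-gonal.
s = 9: P(9, 147) = 75264 and P(9, 148) = 76294; 75855 is not s-gonal.
s = 12: P(12, 123) = 75153 and P(12, 124) = 76384; 75855 is not s-gonal.
Hits: s ∈ {3, 6} → 2.

2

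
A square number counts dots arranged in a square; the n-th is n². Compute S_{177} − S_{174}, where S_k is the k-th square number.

1053

177² = 31329 and 174² = 30276.
Difference: 31329 − 30276 = 1053.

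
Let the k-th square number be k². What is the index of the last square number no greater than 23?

4

Solve n² ≤ 23 for integer n.
n = 4 gives 16 ≤ 23, while n = 5 gives 25 > 23; so the answer is index 4.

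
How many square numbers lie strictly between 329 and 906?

12

The n-th square number is n².
Smallest index with value > 329: n = 19 (giving 361).
Largest index with value < 906: n = 30 (giving 900).
Indices 19 through 30: 12 terms.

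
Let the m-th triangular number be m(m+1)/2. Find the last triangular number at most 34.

Solve n(n+1)/2 ≤ 34 for integer n.
n = 7 gives 28 ≤ 34, while n = 8 gives 36 > 34; so the answer is 28.

28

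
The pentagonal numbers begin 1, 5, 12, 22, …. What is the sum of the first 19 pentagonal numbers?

3610

Σ i(3i−1)/2 = (3Σi² − Σi) / 2 over i = 1..19.
Σi = 190 and Σi² = 2470.
(3·2470 − 1·190) / 2 = 7220/2 = 3610.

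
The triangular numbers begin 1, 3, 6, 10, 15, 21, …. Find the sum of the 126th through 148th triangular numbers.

217925

Σ i(i+1)/2 = (Σi² + Σi) / 2 over i = 126..148.
Σi = 11026 − 7875 = 3151 and Σi² = 1091574 − 658875 = 432699.
(1·432699 + 1·3151) / 2 = 435850/2 = 217925.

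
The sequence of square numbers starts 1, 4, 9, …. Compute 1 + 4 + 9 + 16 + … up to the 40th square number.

Σ_{i=1}^{40} i² = 40·41·81/6 = 22140.

22140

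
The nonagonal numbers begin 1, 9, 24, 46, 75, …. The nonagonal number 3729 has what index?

33

Set n(7n−5)/2 = 3729, giving 7n² − 5n − 7458 = 0.
So n = (5 + 457) / 14 = 462/14 = 33.
Check: 33·(7·33 − 5)/2 = 3729. ✓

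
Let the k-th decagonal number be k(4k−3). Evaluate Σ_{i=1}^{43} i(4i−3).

Σ i(4i−3) = 4Σi² − 3Σi over i = 1..43.
Σi = 946 and Σi² = 27434.
4·27434 − 3·946 = 106898.

106898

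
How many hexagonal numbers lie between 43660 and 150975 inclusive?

The n-th hexagonal number is n(2n−1).
Smallest index with value ≥ 43660: n = 148 (giving 43660).
Largest index with value ≤ 150975: n = 275 (giving 150975).
Indices 148 through 275: 128 terms.

128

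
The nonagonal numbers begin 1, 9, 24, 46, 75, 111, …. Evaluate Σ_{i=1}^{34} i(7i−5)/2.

46410

Σ i(7i−5)/2 = (7Σi² − 5Σi) / 2 over i = 1..34.
Σi = 595 and Σi² = 13685.
(7·13685 − 5·595) / 2 = 92820/2 = 46410.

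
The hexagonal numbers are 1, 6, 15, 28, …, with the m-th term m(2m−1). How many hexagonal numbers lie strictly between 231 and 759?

The n-th hexagonal number is n(2n−1).
Smallest index with value > 231: n = 12 (giving 276).
Largest index with value < 759: n = 19 (giving 703).
Indices 12 through 19: 8 terms.

8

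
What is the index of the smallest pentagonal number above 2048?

Solve n(3n−1)/2 > 2048 for integer n.
The largest n with value ≤ 2048 is 37 (since 2035 ≤ 2048 < 2147), so the first above is n = 38, value 2147.

38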